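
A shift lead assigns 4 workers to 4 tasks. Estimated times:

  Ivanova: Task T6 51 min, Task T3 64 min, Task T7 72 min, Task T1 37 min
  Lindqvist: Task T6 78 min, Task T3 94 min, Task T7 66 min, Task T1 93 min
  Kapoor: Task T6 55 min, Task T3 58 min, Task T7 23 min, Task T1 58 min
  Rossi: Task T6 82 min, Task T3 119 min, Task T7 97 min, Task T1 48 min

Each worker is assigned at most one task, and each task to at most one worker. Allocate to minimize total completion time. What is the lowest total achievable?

Min total: 213 min

This is a one-to-one assignment (minimum-cost bipartite matching).
Optimal: Ivanova→Task T3 (64 min), Lindqvist→Task T6 (78 min), Kapoor→Task T7 (23 min), Rossi→Task T1 (48 min) — total 64+78+23+48 = 213 min.
No other one-to-one assignment undercuts 213 min.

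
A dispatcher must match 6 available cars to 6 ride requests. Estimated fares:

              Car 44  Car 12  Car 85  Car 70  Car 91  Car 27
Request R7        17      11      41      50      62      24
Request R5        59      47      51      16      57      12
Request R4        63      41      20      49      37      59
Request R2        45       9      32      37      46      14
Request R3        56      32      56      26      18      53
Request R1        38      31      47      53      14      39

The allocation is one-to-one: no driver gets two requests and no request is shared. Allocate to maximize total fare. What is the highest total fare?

Optimal: Car 44→Request R2 ($45), Car 12→Request R5 ($47), Car 85→Request R3 ($56), Car 70→Request R1 ($53), Car 91→Request R7 ($62), Car 27→Request R4 ($59) — total 45+47+56+53+62+59 = $322.
Row-greedy (each driver in turn takes its best remaining request) gives $295, worse by 27.
Next-best assignment: Car 44→Request R4, Car 12→Request R5, Car 85→Request R2, Car 70→Request R1, Car 91→Request R7, Car 27→Request R3 = $310.

Maximum total: $322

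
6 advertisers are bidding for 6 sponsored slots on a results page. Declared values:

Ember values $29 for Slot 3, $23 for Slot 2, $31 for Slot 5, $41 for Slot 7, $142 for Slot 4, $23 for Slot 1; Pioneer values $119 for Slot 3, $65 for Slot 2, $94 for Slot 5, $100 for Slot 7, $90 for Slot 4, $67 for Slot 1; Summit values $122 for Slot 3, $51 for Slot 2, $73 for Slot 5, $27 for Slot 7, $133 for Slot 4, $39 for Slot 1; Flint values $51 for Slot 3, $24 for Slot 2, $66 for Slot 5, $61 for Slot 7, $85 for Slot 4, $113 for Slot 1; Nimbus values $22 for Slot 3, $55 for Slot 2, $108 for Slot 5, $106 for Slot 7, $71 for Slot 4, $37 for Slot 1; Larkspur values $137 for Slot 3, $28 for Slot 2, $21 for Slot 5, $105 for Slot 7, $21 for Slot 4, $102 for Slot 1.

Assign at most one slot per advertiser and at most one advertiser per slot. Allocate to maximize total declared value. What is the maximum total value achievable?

Optimal: Ember→Slot 4 ($142), Pioneer→Slot 2 ($65), Summit→Slot 3 ($122), Flint→Slot 1 ($113), Nimbus→Slot 5 ($108), Larkspur→Slot 7 ($105) — total 142+65+122+113+108+105 = $655.
Row-greedy (each advertiser in turn takes its best remaining slot) gives $581, worse by 74.
Next-best assignment: Ember→Slot 4, Pioneer→Slot 7, Summit→Slot 2, Flint→Slot 1, Nimbus→Slot 5, Larkspur→Slot 3 = $651.
No other one-to-one assignment exceeds $655.

Max total: $655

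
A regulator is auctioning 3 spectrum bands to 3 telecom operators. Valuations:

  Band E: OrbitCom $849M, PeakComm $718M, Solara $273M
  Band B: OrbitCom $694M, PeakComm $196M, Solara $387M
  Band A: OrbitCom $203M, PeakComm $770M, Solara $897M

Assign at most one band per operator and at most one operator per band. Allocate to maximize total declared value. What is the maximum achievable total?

Maximum total: $2309M

Optimal: OrbitCom→Band B ($694M), PeakComm→Band E ($718M), Solara→Band A ($897M) — total 694+718+897 = $2309M.
Column-greedy (each band in turn goes to its best remaining operator) gives $2006M, worse by 303.
Checked against all permutations: $2309M is optimal.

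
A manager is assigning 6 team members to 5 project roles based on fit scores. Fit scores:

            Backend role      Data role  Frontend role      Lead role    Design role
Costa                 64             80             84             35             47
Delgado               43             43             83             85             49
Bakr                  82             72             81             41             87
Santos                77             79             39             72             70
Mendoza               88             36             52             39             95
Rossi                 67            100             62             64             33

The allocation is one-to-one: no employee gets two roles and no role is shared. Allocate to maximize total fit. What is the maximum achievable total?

Optimal: Bakr→Backend role (82 pts), Rossi→Data role (100 pts), Costa→Frontend role (84 pts), Delgado→Lead role (85 pts), Mendoza→Design role (95 pts) — total 82+100+84+85+95 = 446 pts.
Column-greedy (each role in turn goes to its best remaining employee) gives 444 pts, worse by 2.
Swapping Delgado↔Costa (Delgado→Frontend role 83 pts, Costa→Lead role 35 pts) loses 51.
Every other assignment is strictly worse.

Maximum total: 446 pts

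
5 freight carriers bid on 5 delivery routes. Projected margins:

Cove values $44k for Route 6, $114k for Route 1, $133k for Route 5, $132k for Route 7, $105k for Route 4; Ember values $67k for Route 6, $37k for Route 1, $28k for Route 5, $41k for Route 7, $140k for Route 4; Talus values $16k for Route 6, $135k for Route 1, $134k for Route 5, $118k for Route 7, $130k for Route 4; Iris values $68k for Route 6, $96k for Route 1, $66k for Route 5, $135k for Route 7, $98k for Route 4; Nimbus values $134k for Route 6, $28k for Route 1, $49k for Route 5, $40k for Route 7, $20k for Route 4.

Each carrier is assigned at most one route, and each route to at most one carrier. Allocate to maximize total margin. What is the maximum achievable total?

Treat this as an assignment problem: match each carrier to one route.
Optimal: Cove→Route 5 ($133k), Ember→Route 4 ($140k), Talus→Route 1 ($135k), Iris→Route 7 ($135k), Nimbus→Route 6 ($134k) — total 133+140+135+135+134 = $677k.
Swapping Cove↔Ember (Cove→Route 4 $105k, Ember→Route 5 $28k) loses 140.

Max total: $677k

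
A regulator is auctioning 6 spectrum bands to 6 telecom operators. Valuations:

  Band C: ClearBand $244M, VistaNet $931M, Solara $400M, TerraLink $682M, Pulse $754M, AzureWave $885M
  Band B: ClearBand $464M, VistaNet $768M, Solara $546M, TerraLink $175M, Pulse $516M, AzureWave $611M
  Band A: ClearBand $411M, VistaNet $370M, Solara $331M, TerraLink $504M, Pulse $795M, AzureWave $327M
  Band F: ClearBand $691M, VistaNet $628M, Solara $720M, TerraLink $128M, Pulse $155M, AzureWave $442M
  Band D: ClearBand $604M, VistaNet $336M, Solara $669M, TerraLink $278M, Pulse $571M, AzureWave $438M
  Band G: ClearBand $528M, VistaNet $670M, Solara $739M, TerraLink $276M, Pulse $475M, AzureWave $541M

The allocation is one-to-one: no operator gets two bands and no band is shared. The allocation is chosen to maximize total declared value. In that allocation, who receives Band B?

VistaNet receives Band B.

Treat this as an assignment problem: match each operator to one band.
Optimal: ClearBand→Band F ($691M), VistaNet→Band B ($768M), Solara→Band G ($739M), TerraLink→Band A ($504M), Pulse→Band D ($571M), AzureWave→Band C ($885M) — total 691+768+739+504+571+885 = $4158M.
Max-entry greedy (repeatedly take the single best remaining cell) gives $4045M, worse by 113.
No other one-to-one assignment exceeds $4158M.
VistaNet's own top band is Band C ($931M), but forcing VistaNet→Band C and reassigning the rest optimally gives only $4047M — worse by 111.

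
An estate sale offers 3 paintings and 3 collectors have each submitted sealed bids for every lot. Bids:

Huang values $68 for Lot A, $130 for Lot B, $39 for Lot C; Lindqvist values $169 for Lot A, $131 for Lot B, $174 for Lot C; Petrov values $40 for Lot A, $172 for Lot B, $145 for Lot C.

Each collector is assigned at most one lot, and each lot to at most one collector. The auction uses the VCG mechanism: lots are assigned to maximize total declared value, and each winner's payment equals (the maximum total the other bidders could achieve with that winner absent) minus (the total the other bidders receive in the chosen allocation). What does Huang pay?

Efficient allocation: Huang→Lot B ($130), Lindqvist→Lot A ($169), Petrov→Lot C ($145); total welfare W = $444.
Huang receives Lot B at value $130, so the others get W − 130 = $314.
Without Huang: best allocation of the remaining 2 bidders over all 3 lots is Lindqvist→Lot C ($174), Petrov→Lot B ($172), total $346.
VCG payment = (others' best without Huang) − (others' welfare with Huang) = 346 − 314 = $32.

Huang pays $32.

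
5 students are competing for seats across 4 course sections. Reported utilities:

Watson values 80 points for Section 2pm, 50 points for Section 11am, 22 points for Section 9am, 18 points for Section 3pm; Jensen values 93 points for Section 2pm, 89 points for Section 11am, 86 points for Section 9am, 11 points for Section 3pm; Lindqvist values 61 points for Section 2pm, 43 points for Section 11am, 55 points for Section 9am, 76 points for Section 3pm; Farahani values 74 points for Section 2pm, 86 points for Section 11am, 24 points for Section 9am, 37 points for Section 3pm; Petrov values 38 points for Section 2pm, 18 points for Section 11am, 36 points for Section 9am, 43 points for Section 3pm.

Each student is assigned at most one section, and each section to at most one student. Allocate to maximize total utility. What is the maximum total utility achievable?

Maximum total: 328 points

Optimal: Watson→Section 2pm (80 points), Farahani→Section 11am (86 points), Jensen→Section 9am (86 points), Lindqvist→Section 3pm (76 points) — total 80+86+86+76 = 328 points.
Max-entry greedy (repeatedly take the single best remaining cell) gives 291 points, worse by 37.
Every other assignment is strictly worse.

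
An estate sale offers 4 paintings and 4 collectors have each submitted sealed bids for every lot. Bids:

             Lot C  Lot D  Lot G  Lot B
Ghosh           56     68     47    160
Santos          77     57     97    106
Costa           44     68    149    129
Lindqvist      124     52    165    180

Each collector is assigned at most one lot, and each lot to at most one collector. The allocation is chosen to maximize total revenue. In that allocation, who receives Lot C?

Lindqvist receives Lot C.

Optimal: Ghosh→Lot B ($160), Santos→Lot D ($57), Costa→Lot G ($149), Lindqvist→Lot C ($124) — total 160+57+149+124 = $490.
Lindqvist's own top lot is Lot B ($180), but forcing Lindqvist→Lot B and reassigning the rest optimally gives only $474 — worse by 16.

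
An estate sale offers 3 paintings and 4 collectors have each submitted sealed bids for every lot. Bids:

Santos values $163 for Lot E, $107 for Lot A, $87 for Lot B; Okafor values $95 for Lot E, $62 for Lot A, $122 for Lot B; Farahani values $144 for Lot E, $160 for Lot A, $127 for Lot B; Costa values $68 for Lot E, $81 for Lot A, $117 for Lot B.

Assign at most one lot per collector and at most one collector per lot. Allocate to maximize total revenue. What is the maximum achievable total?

Max total: $445

Optimal: Santos→Lot E ($163), Farahani→Lot A ($160), Okafor→Lot B ($122) — total 163+160+122 = $445.
Checked against all permutations: $445 is optimal.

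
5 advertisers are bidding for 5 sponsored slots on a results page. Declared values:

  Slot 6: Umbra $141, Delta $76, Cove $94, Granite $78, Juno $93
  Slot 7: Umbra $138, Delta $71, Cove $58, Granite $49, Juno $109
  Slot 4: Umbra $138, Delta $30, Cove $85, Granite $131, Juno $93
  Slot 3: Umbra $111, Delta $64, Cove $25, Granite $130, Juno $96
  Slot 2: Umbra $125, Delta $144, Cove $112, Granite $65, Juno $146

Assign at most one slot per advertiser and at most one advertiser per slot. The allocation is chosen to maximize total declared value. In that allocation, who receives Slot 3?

Optimal: Umbra→Slot 4 ($138), Delta→Slot 2 ($144), Cove→Slot 6 ($94), Granite→Slot 3 ($130), Juno→Slot 7 ($109) — total 138+144+94+130+109 = $615.
Row-greedy (each advertiser in turn takes its best remaining slot) gives $609, worse by 6.
Granite's own top slot is Slot 4 ($131), but forcing Granite→Slot 4 and reassigning the rest optimally gives only $603 — worse by 12.

Granite receives Slot 3.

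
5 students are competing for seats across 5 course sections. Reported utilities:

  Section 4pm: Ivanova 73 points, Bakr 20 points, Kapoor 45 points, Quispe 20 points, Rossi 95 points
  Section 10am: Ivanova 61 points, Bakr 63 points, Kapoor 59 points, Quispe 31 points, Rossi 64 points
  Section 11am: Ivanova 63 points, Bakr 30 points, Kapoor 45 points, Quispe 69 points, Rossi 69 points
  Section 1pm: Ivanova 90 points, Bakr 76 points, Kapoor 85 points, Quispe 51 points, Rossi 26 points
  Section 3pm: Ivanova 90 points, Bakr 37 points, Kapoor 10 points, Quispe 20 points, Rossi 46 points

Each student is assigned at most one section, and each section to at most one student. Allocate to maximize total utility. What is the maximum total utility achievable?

Maximum total: 402 points

Treat this as an assignment problem: match each student to one section.
Optimal: Ivanova→Section 3pm (90 points), Bakr→Section 10am (63 points), Kapoor→Section 1pm (85 points), Quispe→Section 11am (69 points), Rossi→Section 4pm (95 points) — total 90+63+85+69+95 = 402 points.
Max-entry greedy (repeatedly take the single best remaining cell) gives 327 points, worse by 75.
Next-best assignment: Ivanova→Section 3pm, Bakr→Section 1pm, Kapoor→Section 10am, Quispe→Section 11am, Rossi→Section 4pm = 389 points.
Swapping Bakr↔Rossi (Bakr→Section 4pm 20 points, Rossi→Section 10am 64 points) loses 74.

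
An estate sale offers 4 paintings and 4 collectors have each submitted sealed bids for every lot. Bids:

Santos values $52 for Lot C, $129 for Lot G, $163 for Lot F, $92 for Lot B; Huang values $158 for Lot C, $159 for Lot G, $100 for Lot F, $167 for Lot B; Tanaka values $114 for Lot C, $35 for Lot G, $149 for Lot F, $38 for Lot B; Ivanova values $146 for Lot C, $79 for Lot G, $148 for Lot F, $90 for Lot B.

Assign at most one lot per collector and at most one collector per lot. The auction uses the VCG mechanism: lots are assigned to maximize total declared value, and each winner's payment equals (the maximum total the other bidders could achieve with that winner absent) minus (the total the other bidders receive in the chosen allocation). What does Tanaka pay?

Efficient allocation: Santos→Lot G ($129), Huang→Lot B ($167), Tanaka→Lot F ($149), Ivanova→Lot C ($146); total welfare W = $591.
Tanaka receives Lot F at value $149, so the others get W − 149 = $442.
Without Tanaka: best allocation of the remaining 3 bidders over all 4 lots is Santos→Lot F ($163), Huang→Lot B ($167), Ivanova→Lot C ($146), total $476.
VCG payment = (others' best without Tanaka) − (others' welfare with Tanaka) = 476 − 442 = $34.

Tanaka pays $34.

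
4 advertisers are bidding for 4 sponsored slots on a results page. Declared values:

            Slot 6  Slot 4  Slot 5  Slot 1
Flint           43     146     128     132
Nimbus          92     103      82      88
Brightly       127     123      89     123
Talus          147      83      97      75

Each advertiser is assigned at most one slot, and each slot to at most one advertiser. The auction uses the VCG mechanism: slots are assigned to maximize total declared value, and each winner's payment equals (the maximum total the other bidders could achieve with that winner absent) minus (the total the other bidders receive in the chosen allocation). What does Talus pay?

Efficient allocation: Flint→Slot 5 ($128), Nimbus→Slot 4 ($103), Brightly→Slot 1 ($123), Talus→Slot 6 ($147); total welfare W = $501.
Talus receives Slot 6 at value $147, so the others get W − 147 = $354.
Without Talus: best allocation of the remaining 3 bidders over all 4 slots is Flint→Slot 1 ($132), Nimbus→Slot 4 ($103), Brightly→Slot 6 ($127), total $362.
VCG payment = (others' best without Talus) − (others' welfare with Talus) = 362 − 354 = $8.

Talus pays $8.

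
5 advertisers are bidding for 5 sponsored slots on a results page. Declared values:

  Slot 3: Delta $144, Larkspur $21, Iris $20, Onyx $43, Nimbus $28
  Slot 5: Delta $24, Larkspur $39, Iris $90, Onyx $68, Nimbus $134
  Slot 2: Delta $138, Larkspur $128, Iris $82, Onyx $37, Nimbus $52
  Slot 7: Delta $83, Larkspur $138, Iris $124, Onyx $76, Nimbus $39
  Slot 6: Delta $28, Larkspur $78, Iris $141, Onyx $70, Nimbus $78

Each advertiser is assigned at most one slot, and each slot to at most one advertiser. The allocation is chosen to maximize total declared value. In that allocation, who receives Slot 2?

Optimal: Delta→Slot 3 ($144), Larkspur→Slot 2 ($128), Iris→Slot 6 ($141), Onyx→Slot 7 ($76), Nimbus→Slot 5 ($134) — total 144+128+141+76+134 = $623.
Next-best assignment: Delta→Slot 3, Larkspur→Slot 2, Iris→Slot 7, Onyx→Slot 6, Nimbus→Slot 5 = $600.
Larkspur's own top slot is Slot 7 ($138), but forcing Larkspur→Slot 7 and reassigning the rest optimally gives only $594 — worse by 29.

Larkspur receives Slot 2.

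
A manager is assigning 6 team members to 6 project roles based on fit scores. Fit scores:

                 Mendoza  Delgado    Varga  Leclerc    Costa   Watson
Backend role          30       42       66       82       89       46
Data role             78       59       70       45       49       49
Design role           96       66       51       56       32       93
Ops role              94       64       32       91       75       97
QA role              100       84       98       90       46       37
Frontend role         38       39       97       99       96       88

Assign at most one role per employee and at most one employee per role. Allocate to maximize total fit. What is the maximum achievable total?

Maximum total: 538 pts

Treat this as an assignment problem: match each employee to one role.
Optimal: Mendoza→Design role (96 pts), Delgado→Data role (59 pts), Varga→QA role (98 pts), Leclerc→Frontend role (99 pts), Costa→Backend role (89 pts), Watson→Ops role (97 pts) — total 96+59+98+99+89+97 = 538 pts.
Column-greedy (each role in turn goes to its best remaining employee) gives 488 pts, worse by 50.
Next-best assignment: Mendoza→Design role, Delgado→QA role, Varga→Data role, Leclerc→Frontend role, Costa→Backend role, Watson→Ops role = 535 pts.
Swapping Watson↔Leclerc (Watson→Frontend role 88 pts, Leclerc→Ops role 91 pts) loses 17.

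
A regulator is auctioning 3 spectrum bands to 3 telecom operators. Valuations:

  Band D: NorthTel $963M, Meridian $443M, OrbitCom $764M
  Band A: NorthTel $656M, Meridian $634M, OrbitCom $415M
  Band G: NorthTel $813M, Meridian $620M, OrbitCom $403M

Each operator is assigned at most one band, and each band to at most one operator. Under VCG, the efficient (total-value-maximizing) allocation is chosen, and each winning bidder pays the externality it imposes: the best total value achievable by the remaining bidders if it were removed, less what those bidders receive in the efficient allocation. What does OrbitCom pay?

Efficient allocation: NorthTel→Band G ($813M), Meridian→Band A ($634M), OrbitCom→Band D ($764M); total welfare W = $2211M.
OrbitCom receives Band D at value $764M, so the others get W − 764 = $1447M.
Without OrbitCom: best allocation of the remaining 2 bidders over all 3 bands is NorthTel→Band D ($963M), Meridian→Band A ($634M), total $1597M.
VCG payment = (others' best without OrbitCom) − (others' welfare with OrbitCom) = 1597 − 1447 = $150M.

OrbitCom pays $150M.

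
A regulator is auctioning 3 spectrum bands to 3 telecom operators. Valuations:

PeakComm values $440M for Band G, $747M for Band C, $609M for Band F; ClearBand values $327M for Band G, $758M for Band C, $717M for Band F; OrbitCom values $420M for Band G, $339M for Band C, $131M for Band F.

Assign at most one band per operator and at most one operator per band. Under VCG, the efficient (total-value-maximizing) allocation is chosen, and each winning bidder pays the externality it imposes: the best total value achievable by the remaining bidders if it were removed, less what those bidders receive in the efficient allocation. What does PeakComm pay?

PeakComm pays $41M.

Efficient allocation: PeakComm→Band C ($747M), ClearBand→Band F ($717M), OrbitCom→Band G ($420M); total welfare W = $1884M.
PeakComm receives Band C at value $747M, so the others get W − 747 = $1137M.
Without PeakComm: best allocation of the remaining 2 bidders over all 3 bands is ClearBand→Band C ($758M), OrbitCom→Band G ($420M), total $1178M.
VCG payment = (others' best without PeakComm) − (others' welfare with PeakComm) = 1178 − 1137 = $41M.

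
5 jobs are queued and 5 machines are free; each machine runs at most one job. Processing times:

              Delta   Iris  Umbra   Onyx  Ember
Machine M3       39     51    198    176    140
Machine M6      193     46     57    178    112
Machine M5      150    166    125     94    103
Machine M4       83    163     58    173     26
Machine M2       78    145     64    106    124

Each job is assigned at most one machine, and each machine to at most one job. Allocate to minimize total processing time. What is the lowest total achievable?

Treat this as an assignment problem: match each job to one machine.
Optimal: Delta→Machine M3 (39 min), Iris→Machine M6 (46 min), Umbra→Machine M2 (64 min), Onyx→Machine M5 (94 min), Ember→Machine M4 (26 min) — total 39+46+64+94+26 = 269 min.
Row-greedy (each job in turn takes its cheapest remaining machine) gives 361 min, worse by 92.

Minimum total: 269 min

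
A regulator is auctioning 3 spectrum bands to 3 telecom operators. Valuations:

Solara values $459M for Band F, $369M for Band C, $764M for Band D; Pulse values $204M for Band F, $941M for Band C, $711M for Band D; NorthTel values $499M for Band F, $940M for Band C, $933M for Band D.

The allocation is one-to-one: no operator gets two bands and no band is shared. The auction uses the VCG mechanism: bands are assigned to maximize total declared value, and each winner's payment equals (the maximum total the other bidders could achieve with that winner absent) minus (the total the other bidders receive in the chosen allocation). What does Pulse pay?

Efficient allocation: Solara→Band F ($459M), Pulse→Band C ($941M), NorthTel→Band D ($933M); total welfare W = $2333M.
Pulse receives Band C at value $941M, so the others get W − 941 = $1392M.
Without Pulse: best allocation of the remaining 2 bidders over all 3 bands is Solara→Band D ($764M), NorthTel→Band C ($940M), total $1704M.
VCG payment = (others' best without Pulse) − (others' welfare with Pulse) = 1704 − 1392 = $312M.

Pulse pays $312M.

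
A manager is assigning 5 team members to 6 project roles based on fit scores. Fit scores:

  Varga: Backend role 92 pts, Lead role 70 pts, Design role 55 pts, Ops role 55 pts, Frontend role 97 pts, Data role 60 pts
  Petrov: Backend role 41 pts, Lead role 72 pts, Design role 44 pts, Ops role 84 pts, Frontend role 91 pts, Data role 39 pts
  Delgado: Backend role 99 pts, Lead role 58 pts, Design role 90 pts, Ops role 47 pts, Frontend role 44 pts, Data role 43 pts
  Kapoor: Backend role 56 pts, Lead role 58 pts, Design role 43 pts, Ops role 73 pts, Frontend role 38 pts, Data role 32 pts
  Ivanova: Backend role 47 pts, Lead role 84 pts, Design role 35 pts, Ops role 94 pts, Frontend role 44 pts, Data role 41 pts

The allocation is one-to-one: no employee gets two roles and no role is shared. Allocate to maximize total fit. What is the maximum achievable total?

Optimal: Varga→Backend role (92 pts), Petrov→Frontend role (91 pts), Delgado→Design role (90 pts), Kapoor→Ops role (73 pts), Ivanova→Lead role (84 pts) — total 92+91+90+73+84 = 430 pts.
Row-greedy (each employee in turn takes its best remaining role) gives 379 pts, worse by 51.
Swapping Varga↔Delgado (Varga→Design role 55 pts, Delgado→Backend role 99 pts) loses 28.

Max total: 430 pts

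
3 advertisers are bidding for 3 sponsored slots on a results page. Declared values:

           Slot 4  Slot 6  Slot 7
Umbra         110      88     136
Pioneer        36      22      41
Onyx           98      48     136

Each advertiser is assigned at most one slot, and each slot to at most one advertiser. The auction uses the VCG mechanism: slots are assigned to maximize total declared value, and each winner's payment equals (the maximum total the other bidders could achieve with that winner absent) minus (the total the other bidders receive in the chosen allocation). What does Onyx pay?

Efficient allocation: Umbra→Slot 4 ($110), Pioneer→Slot 6 ($22), Onyx→Slot 7 ($136); total welfare W = $268.
Onyx receives Slot 7 at value $136, so the others get W − 136 = $132.
Without Onyx: best allocation of the remaining 2 bidders over all 3 slots is Umbra→Slot 7 ($136), Pioneer→Slot 4 ($36), total $172.
VCG payment = (others' best without Onyx) − (others' welfare with Onyx) = 172 − 132 = $40.

Onyx pays $40.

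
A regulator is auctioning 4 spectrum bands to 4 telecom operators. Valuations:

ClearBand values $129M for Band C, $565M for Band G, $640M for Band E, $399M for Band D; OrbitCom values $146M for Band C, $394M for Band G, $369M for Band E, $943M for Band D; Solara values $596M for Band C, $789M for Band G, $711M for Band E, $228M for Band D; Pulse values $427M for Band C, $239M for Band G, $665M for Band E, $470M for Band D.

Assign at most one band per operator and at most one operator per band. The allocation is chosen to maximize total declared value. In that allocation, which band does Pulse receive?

Optimal: ClearBand→Band E ($640M), OrbitCom→Band D ($943M), Solara→Band G ($789M), Pulse→Band C ($427M) — total 640+943+789+427 = $2799M.
Max-entry greedy (repeatedly take the single best remaining cell) gives $2526M, worse by 273.
Next-best assignment: ClearBand→Band G, OrbitCom→Band D, Solara→Band C, Pulse→Band E = $2769M.
Checked against all permutations: $2799M is optimal.
Pulse's own top band is Band E ($665M), but forcing Pulse→Band E and reassigning the rest optimally gives only $2769M — worse by 30.

Pulse receives Band C.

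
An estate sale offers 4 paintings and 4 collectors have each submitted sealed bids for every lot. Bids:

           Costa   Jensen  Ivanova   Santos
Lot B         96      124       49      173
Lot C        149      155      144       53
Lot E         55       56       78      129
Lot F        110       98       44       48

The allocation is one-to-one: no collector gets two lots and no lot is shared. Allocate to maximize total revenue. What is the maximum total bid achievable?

Optimal: Costa→Lot F ($110), Jensen→Lot C ($155), Ivanova→Lot E ($78), Santos→Lot B ($173) — total 110+155+78+173 = $516.
Row-greedy (each collector in turn takes its best remaining lot) gives $399, worse by 117.
Next-best assignment: Costa→Lot F, Jensen→Lot B, Ivanova→Lot C, Santos→Lot E = $507.

Max total: $516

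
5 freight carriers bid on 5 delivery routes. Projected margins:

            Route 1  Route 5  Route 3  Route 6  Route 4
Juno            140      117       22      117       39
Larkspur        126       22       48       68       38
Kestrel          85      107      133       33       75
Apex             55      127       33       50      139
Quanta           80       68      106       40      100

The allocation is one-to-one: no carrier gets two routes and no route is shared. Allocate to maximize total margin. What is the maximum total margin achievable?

Treat this as an assignment problem: match each carrier to one route.
Optimal: Juno→Route 6 ($117k), Larkspur→Route 1 ($126k), Kestrel→Route 3 ($133k), Apex→Route 5 ($127k), Quanta→Route 4 ($100k) — total 117+126+133+127+100 = $603k.
Max-entry greedy (repeatedly take the single best remaining cell) gives $548k, worse by 55.
Next-best assignment: Juno→Route 6, Larkspur→Route 1, Kestrel→Route 5, Apex→Route 4, Quanta→Route 3 = $595k.
Swapping Kestrel↔Juno (Kestrel→Route 6 $33k, Juno→Route 3 $22k) loses 195.

Maximum total: $603k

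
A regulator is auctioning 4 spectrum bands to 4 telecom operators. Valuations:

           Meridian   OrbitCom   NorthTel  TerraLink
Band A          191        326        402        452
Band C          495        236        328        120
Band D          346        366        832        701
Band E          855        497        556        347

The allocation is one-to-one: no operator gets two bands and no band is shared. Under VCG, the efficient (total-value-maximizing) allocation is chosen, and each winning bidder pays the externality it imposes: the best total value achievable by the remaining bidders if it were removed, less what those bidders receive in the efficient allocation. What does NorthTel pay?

Efficient allocation: Meridian→Band E ($855M), OrbitCom→Band C ($236M), NorthTel→Band D ($832M), TerraLink→Band A ($452M); total welfare W = $2375M.
NorthTel receives Band D at value $832M, so the others get W − 832 = $1543M.
Without NorthTel: best allocation of the remaining 3 bidders over all 4 bands is Meridian→Band E ($855M), OrbitCom→Band A ($326M), TerraLink→Band D ($701M), total $1882M.
VCG payment = (others' best without NorthTel) − (others' welfare with NorthTel) = 1882 − 1543 = $339M.

NorthTel pays $339M.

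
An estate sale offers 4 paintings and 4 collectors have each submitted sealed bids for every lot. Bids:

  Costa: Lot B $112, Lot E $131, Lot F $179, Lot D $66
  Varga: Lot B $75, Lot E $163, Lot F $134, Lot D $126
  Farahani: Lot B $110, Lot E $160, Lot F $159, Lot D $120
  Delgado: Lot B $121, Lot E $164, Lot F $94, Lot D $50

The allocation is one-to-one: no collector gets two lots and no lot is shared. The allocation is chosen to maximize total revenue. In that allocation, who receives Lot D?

Varga receives Lot D.

Optimal: Costa→Lot F ($179), Varga→Lot D ($126), Farahani→Lot E ($160), Delgado→Lot B ($121) — total 179+126+160+121 = $586.
Row-greedy (each collector in turn takes its best remaining lot) gives $583, worse by 3.
Swapping Delgado↔Farahani (Delgado→Lot E $164, Farahani→Lot B $110) loses 7.
Checked against all permutations: $586 is optimal.
Varga's own top lot is Lot E ($163), but forcing Varga→Lot E and reassigning the rest optimally gives only $583 — worse by 3.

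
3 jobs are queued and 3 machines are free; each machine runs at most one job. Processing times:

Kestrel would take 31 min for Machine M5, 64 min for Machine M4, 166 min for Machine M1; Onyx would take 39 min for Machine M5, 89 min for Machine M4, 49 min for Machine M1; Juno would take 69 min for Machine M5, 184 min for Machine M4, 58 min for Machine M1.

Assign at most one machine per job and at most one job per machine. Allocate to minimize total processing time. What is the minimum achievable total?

Min total: 161 min

This is the linear assignment problem.
Optimal: Kestrel→Machine M4 (64 min), Onyx→Machine M5 (39 min), Juno→Machine M1 (58 min) — total 64+39+58 = 161 min.
Min-entry greedy (repeatedly take the single cheapest remaining cell) gives 264 min, worse by 103.
Next-best assignment: Kestrel→Machine M5, Onyx→Machine M4, Juno→Machine M1 = 178 min.
No other one-to-one assignment undercuts 161 min.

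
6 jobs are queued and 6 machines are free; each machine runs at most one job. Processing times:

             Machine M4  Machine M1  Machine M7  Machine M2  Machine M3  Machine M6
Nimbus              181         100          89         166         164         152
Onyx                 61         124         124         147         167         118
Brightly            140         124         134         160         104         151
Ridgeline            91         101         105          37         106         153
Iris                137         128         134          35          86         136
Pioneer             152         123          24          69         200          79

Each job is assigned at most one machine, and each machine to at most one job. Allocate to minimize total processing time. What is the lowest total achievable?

Optimal: Nimbus→Machine M1 (100 min), Onyx→Machine M4 (61 min), Brightly→Machine M6 (151 min), Ridgeline→Machine M2 (37 min), Iris→Machine M3 (86 min), Pioneer→Machine M7 (24 min) — total 100+61+151+37+86+24 = 459 min.
Column-greedy (each machine in turn goes to its cheapest remaining job) gives 477 min, worse by 18.

Minimum total: 459 min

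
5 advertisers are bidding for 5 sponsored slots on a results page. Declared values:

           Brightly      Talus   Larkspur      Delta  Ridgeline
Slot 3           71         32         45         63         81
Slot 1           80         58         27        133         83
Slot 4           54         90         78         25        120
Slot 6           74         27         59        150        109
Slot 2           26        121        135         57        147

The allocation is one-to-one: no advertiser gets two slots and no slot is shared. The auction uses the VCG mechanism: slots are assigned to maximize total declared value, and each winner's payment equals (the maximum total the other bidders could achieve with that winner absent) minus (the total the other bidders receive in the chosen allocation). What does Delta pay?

Efficient allocation: Brightly→Slot 3 ($71), Talus→Slot 4 ($90), Larkspur→Slot 2 ($135), Delta→Slot 1 ($133), Ridgeline→Slot 6 ($109); total welfare W = $538.
Delta receives Slot 1 at value $133, so the others get W − 133 = $405.
Without Delta: best allocation of the remaining 4 bidders over all 5 slots is Brightly→Slot 1 ($80), Talus→Slot 4 ($90), Larkspur→Slot 2 ($135), Ridgeline→Slot 6 ($109), total $414.
VCG payment = (others' best without Delta) − (others' welfare with Delta) = 414 − 405 = $9.

Delta pays $9.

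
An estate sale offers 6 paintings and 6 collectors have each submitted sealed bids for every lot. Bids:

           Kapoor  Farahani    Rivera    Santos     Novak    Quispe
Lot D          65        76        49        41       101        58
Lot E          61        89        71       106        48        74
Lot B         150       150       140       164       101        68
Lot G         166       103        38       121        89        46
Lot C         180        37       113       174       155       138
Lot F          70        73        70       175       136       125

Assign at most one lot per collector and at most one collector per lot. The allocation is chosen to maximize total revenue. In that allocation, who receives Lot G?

This is a one-to-one assignment (maximum-weight bipartite matching).
Optimal: Kapoor→Lot G ($166), Farahani→Lot E ($89), Rivera→Lot B ($140), Santos→Lot F ($175), Novak→Lot D ($101), Quispe→Lot C ($138) — total 166+89+140+175+101+138 = $809.
Row-greedy (each collector in turn takes its best remaining lot) gives $723, worse by 86.
Swapping Quispe↔Rivera (Quispe→Lot B $68, Rivera→Lot C $113) loses 97.
Kapoor's own top lot is Lot C ($180), but forcing Kapoor→Lot C and reassigning the rest optimally gives only $773 — worse by 36.

Kapoor receives Lot G.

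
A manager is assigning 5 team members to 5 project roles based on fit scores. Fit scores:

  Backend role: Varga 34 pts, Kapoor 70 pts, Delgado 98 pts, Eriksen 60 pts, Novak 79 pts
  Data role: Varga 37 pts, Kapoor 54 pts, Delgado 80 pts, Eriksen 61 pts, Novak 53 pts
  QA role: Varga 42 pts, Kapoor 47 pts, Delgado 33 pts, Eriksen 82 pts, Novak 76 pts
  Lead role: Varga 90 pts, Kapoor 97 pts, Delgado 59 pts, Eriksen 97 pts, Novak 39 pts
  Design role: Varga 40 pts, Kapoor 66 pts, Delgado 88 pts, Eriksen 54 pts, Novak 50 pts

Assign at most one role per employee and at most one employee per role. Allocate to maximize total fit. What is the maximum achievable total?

Optimal: Varga→Lead role (90 pts), Kapoor→Design role (66 pts), Delgado→Data role (80 pts), Eriksen→QA role (82 pts), Novak→Backend role (79 pts) — total 90+66+80+82+79 = 397 pts.
Column-greedy (each role in turn goes to its best remaining employee) gives 372 pts, worse by 25.

Maximum total: 397 pts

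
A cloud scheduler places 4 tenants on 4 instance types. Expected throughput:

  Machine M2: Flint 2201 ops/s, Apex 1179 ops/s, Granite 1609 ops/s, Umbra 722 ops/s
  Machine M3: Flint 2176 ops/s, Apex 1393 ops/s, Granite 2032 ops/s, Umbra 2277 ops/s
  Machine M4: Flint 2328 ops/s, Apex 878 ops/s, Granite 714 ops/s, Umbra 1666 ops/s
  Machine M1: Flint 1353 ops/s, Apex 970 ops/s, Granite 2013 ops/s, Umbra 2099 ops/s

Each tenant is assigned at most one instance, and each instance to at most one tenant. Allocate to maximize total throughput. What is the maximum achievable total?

Optimal: Flint→Machine M4 (2328 ops/s), Apex→Machine M2 (1179 ops/s), Granite→Machine M1 (2013 ops/s), Umbra→Machine M3 (2277 ops/s) — total 2328+1179+2013+2277 = 7797 ops/s.
Column-greedy (each instance in turn goes to its best remaining tenant) gives 7369 ops/s, worse by 428.
Next-best assignment: Flint→Machine M4, Apex→Machine M2, Granite→Machine M3, Umbra→Machine M1 = 7638 ops/s.
No other one-to-one assignment exceeds 7797 ops/s.

Max total: 7797 ops/s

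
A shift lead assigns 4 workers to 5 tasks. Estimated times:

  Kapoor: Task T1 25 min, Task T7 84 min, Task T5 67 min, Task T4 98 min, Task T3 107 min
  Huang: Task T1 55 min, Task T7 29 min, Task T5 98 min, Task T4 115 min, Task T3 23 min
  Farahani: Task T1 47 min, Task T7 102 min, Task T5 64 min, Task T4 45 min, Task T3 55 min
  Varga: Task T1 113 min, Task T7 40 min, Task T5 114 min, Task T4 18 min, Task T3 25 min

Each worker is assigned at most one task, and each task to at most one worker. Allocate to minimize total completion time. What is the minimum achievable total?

This is the linear assignment problem.
Optimal: Kapoor→Task T1 (25 min), Huang→Task T7 (29 min), Farahani→Task T4 (45 min), Varga→Task T3 (25 min) — total 25+29+45+25 = 124 min.
Row-greedy (each worker in turn takes its cheapest remaining task) gives 133 min, worse by 9.
Swapping Farahani↔Varga (Farahani→Task T3 55 min, Varga→Task T4 18 min) adds 3.

Minimum total: 124 min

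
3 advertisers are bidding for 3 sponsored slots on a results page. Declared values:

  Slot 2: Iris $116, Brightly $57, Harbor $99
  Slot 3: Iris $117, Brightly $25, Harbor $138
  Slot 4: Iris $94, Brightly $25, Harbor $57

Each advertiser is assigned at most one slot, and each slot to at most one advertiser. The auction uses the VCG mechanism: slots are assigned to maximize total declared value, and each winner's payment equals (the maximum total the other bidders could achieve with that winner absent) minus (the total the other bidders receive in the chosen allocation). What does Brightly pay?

Brightly pays $22.

Efficient allocation: Iris→Slot 4 ($94), Brightly→Slot 2 ($57), Harbor→Slot 3 ($138); total welfare W = $289.
Brightly receives Slot 2 at value $57, so the others get W − 57 = $232.
Without Brightly: best allocation of the remaining 2 bidders over all 3 slots is Iris→Slot 2 ($116), Harbor→Slot 3 ($138), total $254.
VCG payment = (others' best without Brightly) − (others' welfare with Brightly) = 254 − 232 = $22.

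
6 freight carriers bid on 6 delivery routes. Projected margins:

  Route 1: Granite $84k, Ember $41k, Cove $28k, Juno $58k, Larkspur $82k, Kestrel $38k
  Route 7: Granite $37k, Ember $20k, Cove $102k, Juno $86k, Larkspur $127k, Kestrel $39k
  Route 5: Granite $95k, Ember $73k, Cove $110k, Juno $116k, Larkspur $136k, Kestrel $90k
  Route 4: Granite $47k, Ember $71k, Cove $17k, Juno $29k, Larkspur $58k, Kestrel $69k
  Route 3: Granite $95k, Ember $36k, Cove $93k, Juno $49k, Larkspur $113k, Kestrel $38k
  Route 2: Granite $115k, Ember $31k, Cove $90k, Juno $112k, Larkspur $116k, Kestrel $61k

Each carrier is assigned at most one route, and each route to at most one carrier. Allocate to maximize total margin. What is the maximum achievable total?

This is a one-to-one assignment (maximum-weight bipartite matching).
Optimal: Granite→Route 1 ($84k), Ember→Route 4 ($71k), Cove→Route 3 ($93k), Juno→Route 2 ($112k), Larkspur→Route 7 ($127k), Kestrel→Route 5 ($90k) — total 84+71+93+112+127+90 = $577k.
Swapping Larkspur↔Granite (Larkspur→Route 1 $82k, Granite→Route 7 $37k) loses 92.

Maximum total: $577k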